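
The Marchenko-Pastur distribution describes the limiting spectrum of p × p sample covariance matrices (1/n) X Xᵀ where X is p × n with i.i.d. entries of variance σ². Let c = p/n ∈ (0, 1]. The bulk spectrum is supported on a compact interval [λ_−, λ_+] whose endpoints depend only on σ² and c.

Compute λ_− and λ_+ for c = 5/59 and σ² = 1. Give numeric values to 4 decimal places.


c = 5/59 = 0.084746; √c = 0.291111.
λ_− = σ² (1 − √c)² = 1 · (1 − 0.291111)² = 1 · (0.708889)² = 0.502523.
λ_+ = σ² (1 + √c)² = 1 · (1 + 0.291111)² = 1 · (1.291111)² = 1.666968.

Rounded to 4 decimal places: λ_− ≈ 0.5025, λ_+ ≈ 1.6670.


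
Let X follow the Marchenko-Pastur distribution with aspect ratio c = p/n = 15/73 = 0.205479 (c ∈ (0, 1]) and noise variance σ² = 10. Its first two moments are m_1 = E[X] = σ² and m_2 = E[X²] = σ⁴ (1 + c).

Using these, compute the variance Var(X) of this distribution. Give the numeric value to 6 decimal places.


m_1 = E[X] = σ² = 10, so m_1² = 100.
m_2 = E[X²] = σ⁴ (1 + c) = 100 · (1 + 0.205479) = 100 · 1.205479 = 120.547945.
(Note m_2 − m_1² simplifies to c · σ⁴ = 0.205479 · 100.)

Var(X) = m_2 − m_1² = 120.547945 − 100 = 20.547945.


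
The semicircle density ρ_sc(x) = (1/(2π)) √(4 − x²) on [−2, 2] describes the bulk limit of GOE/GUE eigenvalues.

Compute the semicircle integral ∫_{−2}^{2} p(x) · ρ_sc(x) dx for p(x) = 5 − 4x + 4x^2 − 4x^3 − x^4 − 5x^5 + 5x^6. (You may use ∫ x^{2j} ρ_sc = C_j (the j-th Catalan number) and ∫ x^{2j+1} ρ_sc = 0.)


Write p(x) = Σ a_i x^i, split into monomials and integrate each against ρ_sc separately.
Using ∫ x^{2j} ρ_sc = C_j = (1/(j+1)) C(2j, j) (Catalan numbers) and ∫ x^{2j+1} ρ_sc = 0 (odd monomials vanish by symmetry):
  i = 0 (even): a_0 · C_{0} = 5 · 1 = 5
  i = 1 (odd): ∫ x^1 ρ_sc = 0 (vanishes)
  i = 2 (even): a_2 · C_{1} = 4 · 1 = 4
  i = 3 (odd): ∫ x^3 ρ_sc = 0 (vanishes)
  i = 4 (even): a_4 · C_{2} = -1 · 2 = -2
  i = 5 (odd): ∫ x^5 ρ_sc = 0 (vanishes)
  i = 6 (even): a_6 · C_{3} = 5 · 5 = 25

Summing the contributions: ∫_{−2}^{2} p(x) ρ_sc(x) dx = 5 + 4 + (-2) + 25 = 32.


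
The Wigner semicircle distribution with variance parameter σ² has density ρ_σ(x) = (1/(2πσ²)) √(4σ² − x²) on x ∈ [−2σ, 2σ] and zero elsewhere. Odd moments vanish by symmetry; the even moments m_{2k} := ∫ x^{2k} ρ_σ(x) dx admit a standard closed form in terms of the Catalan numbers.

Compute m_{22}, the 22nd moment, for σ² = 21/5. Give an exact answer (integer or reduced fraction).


By the scaled semicircle moment identity, m_{2k} = σ^{2k} · C_k with k = 11.
C_11 = (1/(k+1)) · C(2k, k) = (1/12) · C(22, 11) = (1/12) · 705432 = 58786.
σ^{2k} = (σ²)^k = (21/5)^11 = 350277500542221/48828125.

Therefore m_{22} = σ^{22} · C_11 = (350277500542221/48828125) · 58786 = 20591413146875003706/48828125.


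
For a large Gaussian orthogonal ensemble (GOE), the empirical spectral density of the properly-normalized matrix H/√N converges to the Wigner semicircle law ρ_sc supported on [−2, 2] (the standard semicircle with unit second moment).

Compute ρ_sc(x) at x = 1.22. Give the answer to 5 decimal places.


ρ_sc(x) = (1/(2π)) √(4 − x²). With x = 1.22:
  4 − x² = 4 − (1.22)² = 4 − 1.488400 = 2.511600.
  √(4 − x²) = 1.584803.
  1/(2π) = 0.159155.
  ρ_sc(1.22) = 0.159155 · 1.584803 = 0.252229.

Rounded to 5 decimal places: ρ_sc(1.22) ≈ 0.25223.


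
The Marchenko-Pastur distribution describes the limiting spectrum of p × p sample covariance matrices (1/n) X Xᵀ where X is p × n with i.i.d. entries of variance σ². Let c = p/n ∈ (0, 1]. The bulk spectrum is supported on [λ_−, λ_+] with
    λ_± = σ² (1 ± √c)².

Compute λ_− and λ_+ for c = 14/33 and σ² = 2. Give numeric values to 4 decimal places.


c = 14/33 = 0.424242; √c = 0.651339.
λ_− = σ² (1 − √c)² = 2 · (1 − 0.651339)² = 2 · (0.348661)² = 0.243129.
λ_+ = σ² (1 + √c)² = 2 · (1 + 0.651339)² = 2 · (1.651339)² = 5.453841.

Rounded to 4 decimal places: λ_− ≈ 0.2431, λ_+ ≈ 5.4538.


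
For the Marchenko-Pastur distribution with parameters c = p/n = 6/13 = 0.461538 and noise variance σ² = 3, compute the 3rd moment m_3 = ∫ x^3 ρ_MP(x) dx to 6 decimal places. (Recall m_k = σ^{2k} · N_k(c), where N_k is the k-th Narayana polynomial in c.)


E[X³] = σ⁶ (1 + 3c + c²) (third MP moment). With σ² = 3 (so σ⁶ = 27) and c = 6/13 = 0.461538: E[X³] = 27 · (1 + 3·0.461538 + (0.461538)²) = 27 · 2.597633.

So E[X^3] = 70.136095.


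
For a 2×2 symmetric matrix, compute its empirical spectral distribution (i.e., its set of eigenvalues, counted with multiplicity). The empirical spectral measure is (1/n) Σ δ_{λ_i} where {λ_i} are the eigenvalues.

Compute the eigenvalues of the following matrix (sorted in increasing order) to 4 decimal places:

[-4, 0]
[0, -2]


Since M is real symmetric, both eigenvalues are real; they are the roots of det(λI − M) = λ² − (tr M) λ + det M.
tr M = -4 + (-2) = -6.
det M = (-4)·(-2) − 0² = 8 − 0 = 8.
Characteristic polynomial: λ² + 6λ + 8 = 0.
Discriminant Δ = (tr M)² − 4·det M = 36 − 32 = 4; √Δ = 2.000000.
λ = (tr M ± √Δ)/2 = (-6 ± 2.000000)/2, giving (tr M − √Δ)/2 = -4.0000 and (tr M + √Δ)/2 = -2.0000.

Eigenvalues sorted in increasing order: [-4.0000, -2.0000].


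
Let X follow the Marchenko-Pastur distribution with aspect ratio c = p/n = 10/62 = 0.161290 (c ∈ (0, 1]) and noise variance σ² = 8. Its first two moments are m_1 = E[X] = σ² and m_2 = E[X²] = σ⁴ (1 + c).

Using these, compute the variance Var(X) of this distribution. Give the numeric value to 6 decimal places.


m_1 = E[X] = σ² = 8, so m_1² = 64.
m_2 = E[X²] = σ⁴ (1 + c) = 64 · (1 + 0.161290) = 64 · 1.161290 = 74.322581.
(Note m_2 − m_1² simplifies to c · σ⁴ = 0.161290 · 64.)

Var(X) = m_2 − m_1² = 74.322581 − 64 = 10.322581.


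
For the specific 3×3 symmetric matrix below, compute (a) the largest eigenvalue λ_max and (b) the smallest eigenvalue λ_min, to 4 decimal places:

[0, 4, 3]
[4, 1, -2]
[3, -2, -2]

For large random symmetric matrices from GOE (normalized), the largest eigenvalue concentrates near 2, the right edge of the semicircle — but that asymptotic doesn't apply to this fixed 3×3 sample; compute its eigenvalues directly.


Since M is real symmetric, all three eigenvalues are real; they are the roots of det(λI − M) = λ³ − (tr M) λ² + s λ − det M, where s is the sum of the principal 2×2 minors.
tr M = 0 + 1 + (-2) = -1.
s = (0·1 − 4²) + (0·(-2) − 3²) + (1·(-2) − (-2)²) = -16 + (-9) + (-6) = -31.
det M (expand along row 1) = 0·(-6) − 4·(-2) + 3·(-11) = -25.
Characteristic polynomial: λ³ + λ² − 31λ + 25 = 0.
Substitute λ = y + (tr M)/3 = y − 0.333333 to remove the quadratic term: y³ + p·y + q = 0 with p = s − (tr M)²/3 = -31.333333 and q = −2(tr M)³/27 + (tr M)·s/3 − det M = 35.407407.
Three real roots ⇒ use the trigonometric (Viète) form: r = 2√(−p/3) = 6.463573, φ = arccos(3q/(p·r)) = arccos(-0.524489) = 2.122911 rad.
y_k = r·cos(φ/3 − 2πk/3) for k = 0, 1, 2 gives y = 4.911670, 1.182840, -6.094510.
λ_k = y_k − 0.333333 gives λ = 4.5783, 0.8495, -6.4278 (check: the sum is -1.0000 = tr M).

Hence λ_max = 4.5783 and λ_min = -6.4278.


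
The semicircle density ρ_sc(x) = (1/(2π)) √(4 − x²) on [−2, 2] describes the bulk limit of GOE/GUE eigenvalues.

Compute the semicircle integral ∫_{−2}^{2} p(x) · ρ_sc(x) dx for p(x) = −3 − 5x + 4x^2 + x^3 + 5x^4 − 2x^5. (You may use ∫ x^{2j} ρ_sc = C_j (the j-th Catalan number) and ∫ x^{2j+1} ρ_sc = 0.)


Write p(x) = Σ a_i x^i, split into monomials and integrate each against ρ_sc separately.
Using ∫ x^{2j} ρ_sc = C_j = (1/(j+1)) C(2j, j) (Catalan numbers) and ∫ x^{2j+1} ρ_sc = 0 (odd monomials vanish by symmetry):
  i = 0 (even): a_0 · C_{0} = -3 · 1 = -3
  i = 1 (odd): ∫ x^1 ρ_sc = 0 (vanishes)
  i = 2 (even): a_2 · C_{1} = 4 · 1 = 4
  i = 3 (odd): ∫ x^3 ρ_sc = 0 (vanishes)
  i = 4 (even): a_4 · C_{2} = 5 · 2 = 10
  i = 5 (odd): ∫ x^5 ρ_sc = 0 (vanishes)

Summing the contributions: ∫_{−2}^{2} p(x) ρ_sc(x) dx = (-3) + 4 + 10 = 11.


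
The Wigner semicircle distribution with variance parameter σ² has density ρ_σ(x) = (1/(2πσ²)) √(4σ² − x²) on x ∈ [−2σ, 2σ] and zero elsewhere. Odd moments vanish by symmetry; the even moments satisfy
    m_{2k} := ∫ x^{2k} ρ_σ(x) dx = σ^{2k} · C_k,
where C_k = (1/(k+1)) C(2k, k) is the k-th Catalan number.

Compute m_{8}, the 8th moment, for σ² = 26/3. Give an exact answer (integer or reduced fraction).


By the scaled semicircle moment identity, m_{2k} = σ^{2k} · C_k with k = 4.
C_4 = (1/(k+1)) · C(2k, k) = (1/5) · C(8, 4) = (1/5) · 70 = 14.
σ^{2k} = (σ²)^k = (26/3)^4 = 456976/81.

Therefore m_{8} = σ^{8} · C_4 = (456976/81) · 14 = 6397664/81.


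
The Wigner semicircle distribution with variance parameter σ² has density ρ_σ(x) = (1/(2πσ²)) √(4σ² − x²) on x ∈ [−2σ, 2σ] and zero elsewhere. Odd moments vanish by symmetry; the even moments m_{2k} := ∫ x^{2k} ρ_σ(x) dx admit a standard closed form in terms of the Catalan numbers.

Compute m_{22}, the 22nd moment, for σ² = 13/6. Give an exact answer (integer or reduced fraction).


By the scaled semicircle moment identity, m_{2k} = σ^{2k} · C_k with k = 11.
C_11 = (1/(k+1)) · C(2k, k) = (1/12) · C(22, 11) = (1/12) · 705432 = 58786.
σ^{2k} = (σ²)^k = (13/6)^11 = 1792160394037/362797056.

Therefore m_{22} = σ^{22} · C_11 = (1792160394037/362797056) · 58786 = 52676970461929541/181398528.


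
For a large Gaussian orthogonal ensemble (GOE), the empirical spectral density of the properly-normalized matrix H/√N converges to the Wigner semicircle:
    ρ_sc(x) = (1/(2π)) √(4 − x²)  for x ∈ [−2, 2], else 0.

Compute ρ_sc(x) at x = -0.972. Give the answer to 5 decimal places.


ρ_sc(x) = (1/(2π)) √(4 − x²). With x = -0.972:
  4 − x² = 4 − (-0.972)² = 4 − 0.944784 = 3.055216.
  √(4 − x²) = 1.747918.
  1/(2π) = 0.159155.
  ρ_sc(-0.972) = 0.159155 · 1.747918 = 0.278190.

Rounded to 5 decimal places: ρ_sc(-0.972) ≈ 0.27819.


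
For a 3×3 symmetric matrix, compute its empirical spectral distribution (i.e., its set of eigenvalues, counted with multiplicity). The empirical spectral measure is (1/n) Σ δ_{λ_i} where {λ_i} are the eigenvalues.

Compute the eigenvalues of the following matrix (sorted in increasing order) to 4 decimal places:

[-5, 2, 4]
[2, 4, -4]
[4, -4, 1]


Since M is real symmetric, all three eigenvalues are real; they are the roots of det(λI − M) = λ³ − (tr M) λ² + s λ − det M, where s is the sum of the principal 2×2 minors.
tr M = -5 + 4 + 1 = 0.
s = ((-5)·4 − 2²) + ((-5)·1 − 4²) + (4·1 − (-4)²) = -24 + (-21) + (-12) = -57.
det M (expand along row 1) = (-5)·(-12) − 2·18 + 4·(-24) = -72.
Characteristic polynomial: λ³ − 57λ + 72 = 0.
Substitute λ = y + (tr M)/3 = y + 0.000000 to remove the quadratic term: y³ + p·y + q = 0 with p = s − (tr M)²/3 = -57.000000 and q = −2(tr M)³/27 + (tr M)·s/3 − det M = 72.000000.
Three real roots ⇒ use the trigonometric (Viète) form: r = 2√(−p/3) = 8.717798, φ = arccos(3q/(p·r)) = arccos(-0.434682) = 2.020482 rad.
y_k = r·cos(φ/3 − 2πk/3) for k = 0, 1, 2 gives y = 6.814242, 1.301868, -8.116110.
λ_k = y_k + 0.000000 gives λ = 6.8142, 1.3019, -8.1161 (check: the sum is 0.0000 = tr M).

Eigenvalues sorted in increasing order: [-8.1161, 1.3019, 6.8142].


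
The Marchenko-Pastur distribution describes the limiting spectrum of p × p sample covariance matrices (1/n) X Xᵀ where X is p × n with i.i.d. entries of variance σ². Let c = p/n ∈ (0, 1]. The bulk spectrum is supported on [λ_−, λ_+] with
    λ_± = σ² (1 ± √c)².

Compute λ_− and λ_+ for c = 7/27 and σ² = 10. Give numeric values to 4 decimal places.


c = 7/27 = 0.259259; √c = 0.509175.
λ_− = σ² (1 − √c)² = 10 · (1 − 0.509175)² = 10 · (0.490825)² = 2.409091.
λ_+ = σ² (1 + √c)² = 10 · (1 + 0.509175)² = 10 · (1.509175)² = 22.776094.

Rounded to 4 decimal places: λ_− ≈ 2.4091, λ_+ ≈ 22.7761.


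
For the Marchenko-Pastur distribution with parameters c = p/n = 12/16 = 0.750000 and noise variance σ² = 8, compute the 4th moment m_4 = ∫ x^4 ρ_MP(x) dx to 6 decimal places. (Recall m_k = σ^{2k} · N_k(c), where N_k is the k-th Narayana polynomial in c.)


E[X⁴] = σ⁸ (1 + 6c + 6c² + c³) (fourth MP moment). With σ² = 8 (so σ⁸ = 4096) and c = 12/16 = 0.750000: E[X⁴] = 4096 · (1 + 6·0.750000 + 6·(0.750000)² + (0.750000)³) = 4096 · 9.296875.

So E[X^4] = 38080.000000.


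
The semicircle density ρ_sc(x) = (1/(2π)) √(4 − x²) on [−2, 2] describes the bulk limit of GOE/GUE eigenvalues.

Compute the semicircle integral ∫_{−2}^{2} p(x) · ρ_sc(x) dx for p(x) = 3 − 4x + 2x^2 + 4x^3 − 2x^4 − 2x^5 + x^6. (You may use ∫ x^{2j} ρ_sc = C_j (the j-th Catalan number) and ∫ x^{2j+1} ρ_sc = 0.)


Write p(x) = Σ a_i x^i, split into monomials and integrate each against ρ_sc separately.
Using ∫ x^{2j} ρ_sc = C_j = (1/(j+1)) C(2j, j) (Catalan numbers) and ∫ x^{2j+1} ρ_sc = 0 (odd monomials vanish by symmetry):
  i = 0 (even): a_0 · C_{0} = 3 · 1 = 3
  i = 1 (odd): ∫ x^1 ρ_sc = 0 (vanishes)
  i = 2 (even): a_2 · C_{1} = 2 · 1 = 2
  i = 3 (odd): ∫ x^3 ρ_sc = 0 (vanishes)
  i = 4 (even): a_4 · C_{2} = -2 · 2 = -4
  i = 5 (odd): ∫ x^5 ρ_sc = 0 (vanishes)
  i = 6 (even): a_6 · C_{3} = 1 · 5 = 5

Summing the contributions: ∫_{−2}^{2} p(x) ρ_sc(x) dx = 3 + 2 + (-4) + 5 = 6.


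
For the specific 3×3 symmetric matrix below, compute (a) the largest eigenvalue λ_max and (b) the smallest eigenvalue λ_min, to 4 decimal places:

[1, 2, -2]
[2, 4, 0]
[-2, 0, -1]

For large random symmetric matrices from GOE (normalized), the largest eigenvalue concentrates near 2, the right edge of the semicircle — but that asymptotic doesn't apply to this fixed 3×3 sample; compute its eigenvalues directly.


Since M is real symmetric, all three eigenvalues are real; they are the roots of det(λI − M) = λ³ − (tr M) λ² + s λ − det M, where s is the sum of the principal 2×2 minors.
tr M = 1 + 4 + (-1) = 4.
s = (1·4 − 2²) + (1·(-1) − (-2)²) + (4·(-1) − 0²) = 0 + (-5) + (-4) = -9.
det M (expand along row 1) = 1·(-4) − 2·(-2) + (-2)·8 = -16.
Characteristic polynomial: λ³ − 4λ² − 9λ + 16 = 0.
Substitute λ = y + (tr M)/3 = y + 1.333333 to remove the quadratic term: y³ + p·y + q = 0 with p = s − (tr M)²/3 = -14.333333 and q = −2(tr M)³/27 + (tr M)·s/3 − det M = -0.740741.
Three real roots ⇒ use the trigonometric (Viète) form: r = 2√(−p/3) = 4.371626, φ = arccos(3q/(p·r)) = arccos(0.035465) = 1.535324 rad.
y_k = r·cos(φ/3 − 2πk/3) for k = 0, 1, 2 gives y = 3.811519, -0.051689, -3.759830.
λ_k = y_k + 1.333333 gives λ = 5.1449, 1.2816, -2.4265 (check: the sum is 4.0000 = tr M).

Hence λ_max = 5.1449 and λ_min = -2.4265.


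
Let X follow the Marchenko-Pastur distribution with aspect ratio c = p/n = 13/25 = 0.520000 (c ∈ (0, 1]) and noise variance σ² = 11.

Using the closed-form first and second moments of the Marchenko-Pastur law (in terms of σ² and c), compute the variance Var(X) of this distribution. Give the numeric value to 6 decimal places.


Recall the MP moments m_1 = E[X] = σ² and m_2 = E[X²] = σ⁴ (1 + c).
m_1 = E[X] = σ² = 11, so m_1² = 121.
m_2 = E[X²] = σ⁴ (1 + c) = 121 · (1 + 0.520000) = 121 · 1.520000 = 183.920000.
(Note m_2 − m_1² simplifies to c · σ⁴ = 0.520000 · 121.)

Var(X) = m_2 − m_1² = 183.920000 − 121 = 62.920000.


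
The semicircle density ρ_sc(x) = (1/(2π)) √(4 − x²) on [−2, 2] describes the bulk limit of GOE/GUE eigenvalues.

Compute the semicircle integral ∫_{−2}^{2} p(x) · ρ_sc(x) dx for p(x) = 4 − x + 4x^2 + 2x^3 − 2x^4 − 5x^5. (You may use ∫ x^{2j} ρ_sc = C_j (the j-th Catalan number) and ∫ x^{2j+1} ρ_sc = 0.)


Write p(x) = Σ a_i x^i, split into monomials and integrate each against ρ_sc separately.
Using ∫ x^{2j} ρ_sc = C_j = (1/(j+1)) C(2j, j) (Catalan numbers) and ∫ x^{2j+1} ρ_sc = 0 (odd monomials vanish by symmetry):
  i = 0 (even): a_0 · C_{0} = 4 · 1 = 4
  i = 1 (odd): ∫ x^1 ρ_sc = 0 (vanishes)
  i = 2 (even): a_2 · C_{1} = 4 · 1 = 4
  i = 3 (odd): ∫ x^3 ρ_sc = 0 (vanishes)
  i = 4 (even): a_4 · C_{2} = -2 · 2 = -4
  i = 5 (odd): ∫ x^5 ρ_sc = 0 (vanishes)

Summing the contributions: ∫_{−2}^{2} p(x) ρ_sc(x) dx = 4 + 4 + (-4) = 4.


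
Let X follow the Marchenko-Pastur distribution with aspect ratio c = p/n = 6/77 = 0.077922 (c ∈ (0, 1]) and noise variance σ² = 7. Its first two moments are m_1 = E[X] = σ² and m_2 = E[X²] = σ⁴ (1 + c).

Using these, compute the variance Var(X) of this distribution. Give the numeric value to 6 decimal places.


m_1 = E[X] = σ² = 7, so m_1² = 49.
m_2 = E[X²] = σ⁴ (1 + c) = 49 · (1 + 0.077922) = 49 · 1.077922 = 52.818182.
(Note m_2 − m_1² simplifies to c · σ⁴ = 0.077922 · 49.)

Var(X) = m_2 − m_1² = 52.818182 − 49 = 3.818182.


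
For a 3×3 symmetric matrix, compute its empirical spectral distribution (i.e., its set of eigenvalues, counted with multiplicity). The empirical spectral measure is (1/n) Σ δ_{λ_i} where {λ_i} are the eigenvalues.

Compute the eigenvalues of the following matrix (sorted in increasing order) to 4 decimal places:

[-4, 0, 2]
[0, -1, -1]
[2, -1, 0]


Since M is real symmetric, all three eigenvalues are real; they are the roots of det(λI − M) = λ³ − (tr M) λ² + s λ − det M, where s is the sum of the principal 2×2 minors.
tr M = -4 + (-1) + 0 = -5.
s = ((-4)·(-1) − 0²) + ((-4)·0 − 2²) + ((-1)·0 − (-1)²) = 4 + (-4) + (-1) = -1.
det M (expand along row 1) = (-4)·(-1) − 0·2 + 2·2 = 8.
Characteristic polynomial: λ³ + 5λ² − λ − 8 = 0.
Substitute λ = y + (tr M)/3 = y − 1.666667 to remove the quadratic term: y³ + p·y + q = 0 with p = s − (tr M)²/3 = -9.333333 and q = −2(tr M)³/27 + (tr M)·s/3 − det M = 2.925926.
Three real roots ⇒ use the trigonometric (Viète) form: r = 2√(−p/3) = 3.527668, φ = arccos(3q/(p·r)) = arccos(-0.266600) = 1.840660 rad.
y_k = r·cos(φ/3 − 2πk/3) for k = 0, 1, 2 gives y = 2.884247, 0.316902, -3.201149.
λ_k = y_k − 1.666667 gives λ = 1.2176, -1.3498, -4.8678 (check: the sum is -5.0000 = tr M).

Eigenvalues sorted in increasing order: [-4.8678, -1.3498, 1.2176].


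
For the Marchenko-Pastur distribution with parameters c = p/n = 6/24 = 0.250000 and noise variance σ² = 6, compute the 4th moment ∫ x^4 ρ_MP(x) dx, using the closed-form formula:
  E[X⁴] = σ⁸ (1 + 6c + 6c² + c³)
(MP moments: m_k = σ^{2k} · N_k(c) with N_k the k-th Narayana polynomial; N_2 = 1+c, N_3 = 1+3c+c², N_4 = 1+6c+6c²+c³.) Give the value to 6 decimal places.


E[X⁴] = σ⁸ (1 + 6c + 6c² + c³) (fourth MP moment). With σ² = 6 (so σ⁸ = 1296) and c = 6/24 = 0.250000: E[X⁴] = 1296 · (1 + 6·0.250000 + 6·(0.250000)² + (0.250000)³) = 1296 · 2.890625.

So E[X^4] = 3746.250000.


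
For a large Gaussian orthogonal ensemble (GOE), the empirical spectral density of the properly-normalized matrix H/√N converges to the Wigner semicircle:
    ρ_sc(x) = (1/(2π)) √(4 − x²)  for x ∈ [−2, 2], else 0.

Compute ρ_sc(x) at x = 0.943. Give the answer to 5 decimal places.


ρ_sc(x) = (1/(2π)) √(4 − x²). With x = 0.943:
  4 − x² = 4 − (0.943)² = 4 − 0.889249 = 3.110751.
  √(4 − x²) = 1.763732.
  1/(2π) = 0.159155.
  ρ_sc(0.943) = 0.159155 · 1.763732 = 0.280707.

Rounded to 5 decimal places: ρ_sc(0.943) ≈ 0.28071.


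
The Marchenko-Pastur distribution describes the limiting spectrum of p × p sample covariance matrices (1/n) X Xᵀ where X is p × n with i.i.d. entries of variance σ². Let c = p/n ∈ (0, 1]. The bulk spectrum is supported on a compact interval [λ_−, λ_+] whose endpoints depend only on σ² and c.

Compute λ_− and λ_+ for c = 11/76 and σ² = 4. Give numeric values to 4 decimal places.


c = 11/76 = 0.144737; √c = 0.380443.
λ_− = σ² (1 − √c)² = 4 · (1 − 0.380443)² = 4 · (0.619557)² = 1.535404.
λ_+ = σ² (1 + √c)² = 4 · (1 + 0.380443)² = 4 · (1.380443)² = 7.622491.

Rounded to 4 decimal places: λ_− ≈ 1.5354, λ_+ ≈ 7.6225.


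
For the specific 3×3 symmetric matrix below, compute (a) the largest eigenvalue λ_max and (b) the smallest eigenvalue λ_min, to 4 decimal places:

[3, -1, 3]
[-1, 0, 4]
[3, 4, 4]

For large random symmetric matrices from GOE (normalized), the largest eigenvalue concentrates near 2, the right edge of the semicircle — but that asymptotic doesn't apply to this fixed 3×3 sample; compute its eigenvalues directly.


Since M is real symmetric, all three eigenvalues are real; they are the roots of det(λI − M) = λ³ − (tr M) λ² + s λ − det M, where s is the sum of the principal 2×2 minors.
tr M = 3 + 0 + 4 = 7.
s = (3·0 − (-1)²) + (3·4 − 3²) + (0·4 − 4²) = -1 + 3 + (-16) = -14.
det M (expand along row 1) = 3·(-16) − (-1)·(-16) + 3·(-4) = -76.
Characteristic polynomial: λ³ − 7λ² − 14λ + 76 = 0.
Substitute λ = y + (tr M)/3 = y + 2.333333 to remove the quadratic term: y³ + p·y + q = 0 with p = s − (tr M)²/3 = -30.333333 and q = −2(tr M)³/27 + (tr M)·s/3 − det M = 17.925926.
Three real roots ⇒ use the trigonometric (Viète) form: r = 2√(−p/3) = 6.359595, φ = arccos(3q/(p·r)) = arccos(-0.278775) = 1.853314 rad.
y_k = r·cos(φ/3 − 2πk/3) for k = 0, 1, 2 gives y = 5.184159, 0.598015, -5.782174.
λ_k = y_k + 2.333333 gives λ = 7.5175, 2.9313, -3.4488 (check: the sum is 7.0000 = tr M).

Hence λ_max = 7.5175 and λ_min = -3.4488.


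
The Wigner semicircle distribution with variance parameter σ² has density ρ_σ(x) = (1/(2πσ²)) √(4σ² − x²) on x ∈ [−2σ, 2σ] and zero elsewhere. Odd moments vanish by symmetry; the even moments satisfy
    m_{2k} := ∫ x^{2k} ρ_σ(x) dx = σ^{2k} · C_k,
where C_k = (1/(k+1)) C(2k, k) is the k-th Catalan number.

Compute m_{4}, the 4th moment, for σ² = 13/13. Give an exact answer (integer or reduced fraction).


By the scaled semicircle moment identity, m_{2k} = σ^{2k} · C_k with k = 2.
C_2 = (1/(k+1)) · C(2k, k) = (1/3) · C(4, 2) = (1/3) · 6 = 2.
σ^{2k} = (σ²)^k = (13/13)^2 = 1.

Therefore m_{4} = σ^{4} · C_2 = 1 · 2 = 2.


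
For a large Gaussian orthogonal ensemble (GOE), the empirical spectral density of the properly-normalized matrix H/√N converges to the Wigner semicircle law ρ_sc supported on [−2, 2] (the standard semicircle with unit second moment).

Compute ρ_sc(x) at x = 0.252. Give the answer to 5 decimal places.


ρ_sc(x) = (1/(2π)) √(4 − x²). With x = 0.252:
  4 − x² = 4 − (0.252)² = 4 − 0.063504 = 3.936496.
  √(4 − x²) = 1.984060.
  1/(2π) = 0.159155.
  ρ_sc(0.252) = 0.159155 · 1.984060 = 0.315773.

Rounded to 5 decimal places: ρ_sc(0.252) ≈ 0.31577.


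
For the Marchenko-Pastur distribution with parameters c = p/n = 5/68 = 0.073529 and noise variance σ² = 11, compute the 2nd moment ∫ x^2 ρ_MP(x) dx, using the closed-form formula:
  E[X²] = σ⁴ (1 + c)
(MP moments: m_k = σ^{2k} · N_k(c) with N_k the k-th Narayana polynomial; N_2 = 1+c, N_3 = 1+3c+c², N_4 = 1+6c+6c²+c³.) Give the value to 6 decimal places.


E[X²] = σ⁴ (1 + c) (second MP moment). With σ² = 11 (so σ⁴ = 121) and c = 5/68 = 0.073529: E[X²] = 121 · (1 + 0.073529) = 121 · 1.073529.

So E[X^2] = 129.897059.


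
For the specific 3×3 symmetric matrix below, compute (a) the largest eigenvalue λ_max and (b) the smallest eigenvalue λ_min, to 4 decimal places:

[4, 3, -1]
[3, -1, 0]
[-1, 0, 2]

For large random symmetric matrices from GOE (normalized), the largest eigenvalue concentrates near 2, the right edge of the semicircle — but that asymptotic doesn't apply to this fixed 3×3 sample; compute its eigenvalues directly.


Since M is real symmetric, all three eigenvalues are real; they are the roots of det(λI − M) = λ³ − (tr M) λ² + s λ − det M, where s is the sum of the principal 2×2 minors.
tr M = 4 + (-1) + 2 = 5.
s = (4·(-1) − 3²) + (4·2 − (-1)²) + ((-1)·2 − 0²) = -13 + 7 + (-2) = -8.
det M (expand along row 1) = 4·(-2) − 3·6 + (-1)·(-1) = -25.
Characteristic polynomial: λ³ − 5λ² − 8λ + 25 = 0.
Substitute λ = y + (tr M)/3 = y + 1.666667 to remove the quadratic term: y³ + p·y + q = 0 with p = s − (tr M)²/3 = -16.333333 and q = −2(tr M)³/27 + (tr M)·s/3 − det M = 2.407407.
Three real roots ⇒ use the trigonometric (Viète) form: r = 2√(−p/3) = 4.666667, φ = arccos(3q/(p·r)) = arccos(-0.094752) = 1.665691 rad.
y_k = r·cos(φ/3 − 2πk/3) for k = 0, 1, 2 gives y = 3.965636, 0.147589, -4.113225.
λ_k = y_k + 1.666667 gives λ = 5.6323, 1.8143, -2.4466 (check: the sum is 5.0000 = tr M).

Hence λ_max = 5.6323 and λ_min = -2.4466.


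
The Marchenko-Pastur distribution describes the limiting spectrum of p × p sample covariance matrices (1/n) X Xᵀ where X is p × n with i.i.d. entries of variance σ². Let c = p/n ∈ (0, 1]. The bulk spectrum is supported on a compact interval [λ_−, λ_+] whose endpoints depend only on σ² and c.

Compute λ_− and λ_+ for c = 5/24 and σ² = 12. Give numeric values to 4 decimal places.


c = 5/24 = 0.208333; √c = 0.456435.
λ_− = σ² (1 − √c)² = 12 · (1 − 0.456435)² = 12 · (0.543565)² = 3.545549.
λ_+ = σ² (1 + √c)² = 12 · (1 + 0.456435)² = 12 · (1.456435)² = 25.454451.

Rounded to 4 decimal places: λ_− ≈ 3.5455, λ_+ ≈ 25.4545.


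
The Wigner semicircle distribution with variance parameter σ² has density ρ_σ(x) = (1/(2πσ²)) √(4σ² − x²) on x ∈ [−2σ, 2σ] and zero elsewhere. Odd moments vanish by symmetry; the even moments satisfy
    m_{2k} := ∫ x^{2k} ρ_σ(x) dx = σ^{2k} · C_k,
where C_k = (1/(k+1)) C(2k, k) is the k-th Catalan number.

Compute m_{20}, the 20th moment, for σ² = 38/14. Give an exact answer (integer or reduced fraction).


By the scaled semicircle moment identity, m_{2k} = σ^{2k} · C_k with k = 10.
C_10 = (1/(k+1)) · C(2k, k) = (1/11) · C(20, 10) = (1/11) · 184756 = 16796.
σ^{2k} = (σ²)^k = (38/14)^10 = 6131066257801/282475249.

Therefore m_{20} = σ^{20} · C_10 = (6131066257801/282475249) · 16796 = 102977388866025596/282475249.


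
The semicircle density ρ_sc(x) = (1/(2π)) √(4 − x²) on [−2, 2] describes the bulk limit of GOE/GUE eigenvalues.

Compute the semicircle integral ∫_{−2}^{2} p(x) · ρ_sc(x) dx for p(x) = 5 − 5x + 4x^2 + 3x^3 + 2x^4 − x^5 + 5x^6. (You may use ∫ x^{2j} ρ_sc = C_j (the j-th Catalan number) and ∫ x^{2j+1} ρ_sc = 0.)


Write p(x) = Σ a_i x^i, split into monomials and integrate each against ρ_sc separately.
Using ∫ x^{2j} ρ_sc = C_j = (1/(j+1)) C(2j, j) (Catalan numbers) and ∫ x^{2j+1} ρ_sc = 0 (odd monomials vanish by symmetry):
  i = 0 (even): a_0 · C_{0} = 5 · 1 = 5
  i = 1 (odd): ∫ x^1 ρ_sc = 0 (vanishes)
  i = 2 (even): a_2 · C_{1} = 4 · 1 = 4
  i = 3 (odd): ∫ x^3 ρ_sc = 0 (vanishes)
  i = 4 (even): a_4 · C_{2} = 2 · 2 = 4
  i = 5 (odd): ∫ x^5 ρ_sc = 0 (vanishes)
  i = 6 (even): a_6 · C_{3} = 5 · 5 = 25

Summing the contributions: ∫_{−2}^{2} p(x) ρ_sc(x) dx = 5 + 4 + 4 + 25 = 38.


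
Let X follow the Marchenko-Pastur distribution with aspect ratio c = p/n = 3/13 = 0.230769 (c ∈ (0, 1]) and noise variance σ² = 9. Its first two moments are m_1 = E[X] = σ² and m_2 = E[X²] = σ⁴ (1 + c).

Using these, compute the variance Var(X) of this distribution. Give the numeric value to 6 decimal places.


m_1 = E[X] = σ² = 9, so m_1² = 81.
m_2 = E[X²] = σ⁴ (1 + c) = 81 · (1 + 0.230769) = 81 · 1.230769 = 99.692308.
(Note m_2 − m_1² simplifies to c · σ⁴ = 0.230769 · 81.)

Var(X) = m_2 − m_1² = 99.692308 − 81 = 18.692308.


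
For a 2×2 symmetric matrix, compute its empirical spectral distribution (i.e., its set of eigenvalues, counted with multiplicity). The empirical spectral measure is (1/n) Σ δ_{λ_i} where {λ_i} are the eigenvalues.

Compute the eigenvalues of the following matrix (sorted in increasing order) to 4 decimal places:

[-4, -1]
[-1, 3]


Since M is real symmetric, both eigenvalues are real; they are the roots of det(λI − M) = λ² − (tr M) λ + det M.
tr M = -4 + 3 = -1.
det M = (-4)·3 − (-1)² = -12 − 1 = -13.
Characteristic polynomial: λ² + λ − 13 = 0.
Discriminant Δ = (tr M)² − 4·det M = 1 − (-52) = 53; √Δ = 7.280110.
λ = (tr M ± √Δ)/2 = (-1 ± 7.280110)/2, giving (tr M − √Δ)/2 = -4.1401 and (tr M + √Δ)/2 = 3.1401.

Eigenvalues sorted in increasing order: [-4.1401, 3.1401].


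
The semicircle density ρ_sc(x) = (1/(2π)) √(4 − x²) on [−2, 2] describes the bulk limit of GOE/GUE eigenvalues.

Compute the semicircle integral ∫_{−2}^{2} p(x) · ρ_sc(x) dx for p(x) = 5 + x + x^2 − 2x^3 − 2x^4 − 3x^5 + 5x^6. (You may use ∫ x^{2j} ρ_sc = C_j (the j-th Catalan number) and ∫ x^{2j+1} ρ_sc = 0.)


Write p(x) = Σ a_i x^i, split into monomials and integrate each against ρ_sc separately.
Using ∫ x^{2j} ρ_sc = C_j = (1/(j+1)) C(2j, j) (Catalan numbers) and ∫ x^{2j+1} ρ_sc = 0 (odd monomials vanish by symmetry):
  i = 0 (even): a_0 · C_{0} = 5 · 1 = 5
  i = 1 (odd): ∫ x^1 ρ_sc = 0 (vanishes)
  i = 2 (even): a_2 · C_{1} = 1 · 1 = 1
  i = 3 (odd): ∫ x^3 ρ_sc = 0 (vanishes)
  i = 4 (even): a_4 · C_{2} = -2 · 2 = -4
  i = 5 (odd): ∫ x^5 ρ_sc = 0 (vanishes)
  i = 6 (even): a_6 · C_{3} = 5 · 5 = 25

Summing the contributions: ∫_{−2}^{2} p(x) ρ_sc(x) dx = 5 + 1 + (-4) + 25 = 27.


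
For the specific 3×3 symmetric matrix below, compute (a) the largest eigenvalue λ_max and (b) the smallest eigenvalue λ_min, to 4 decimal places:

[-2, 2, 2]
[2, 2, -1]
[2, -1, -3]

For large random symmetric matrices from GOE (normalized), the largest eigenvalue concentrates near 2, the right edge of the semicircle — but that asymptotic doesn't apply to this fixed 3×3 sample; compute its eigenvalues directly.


Since M is real symmetric, all three eigenvalues are real; they are the roots of det(λI − M) = λ³ − (tr M) λ² + s λ − det M, where s is the sum of the principal 2×2 minors.
tr M = -2 + 2 + (-3) = -3.
s = ((-2)·2 − 2²) + ((-2)·(-3) − 2²) + (2·(-3) − (-1)²) = -8 + 2 + (-7) = -13.
det M (expand along row 1) = (-2)·(-7) − 2·(-4) + 2·(-6) = 10.
Characteristic polynomial: λ³ + 3λ² − 13λ − 10 = 0.
Substitute λ = y + (tr M)/3 = y − 1.000000 to remove the quadratic term: y³ + p·y + q = 0 with p = s − (tr M)²/3 = -16.000000 and q = −2(tr M)³/27 + (tr M)·s/3 − det M = 5.000000.
Three real roots ⇒ use the trigonometric (Viète) form: r = 2√(−p/3) = 4.618802, φ = arccos(3q/(p·r)) = arccos(-0.202975) = 1.775191 rad.
y_k = r·cos(φ/3 − 2πk/3) for k = 0, 1, 2 gives y = 3.833498, 0.314443, -4.147941.
λ_k = y_k − 1.000000 gives λ = 2.8335, -0.6856, -5.1479 (check: the sum is -3.0000 = tr M).

Hence λ_max = 2.8335 and λ_min = -5.1479.


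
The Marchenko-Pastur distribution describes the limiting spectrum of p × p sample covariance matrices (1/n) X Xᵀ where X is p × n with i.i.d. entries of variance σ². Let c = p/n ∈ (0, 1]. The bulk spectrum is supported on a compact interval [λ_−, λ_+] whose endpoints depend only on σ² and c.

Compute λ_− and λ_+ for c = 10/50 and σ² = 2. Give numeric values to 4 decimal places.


c = 10/50 = 0.200000; √c = 0.447214.
λ_− = σ² (1 − √c)² = 2 · (1 − 0.447214)² = 2 · (0.552786)² = 0.611146.
λ_+ = σ² (1 + √c)² = 2 · (1 + 0.447214)² = 2 · (1.447214)² = 4.188854.

Rounded to 4 decimal places: λ_− ≈ 0.6111, λ_+ ≈ 4.1889.


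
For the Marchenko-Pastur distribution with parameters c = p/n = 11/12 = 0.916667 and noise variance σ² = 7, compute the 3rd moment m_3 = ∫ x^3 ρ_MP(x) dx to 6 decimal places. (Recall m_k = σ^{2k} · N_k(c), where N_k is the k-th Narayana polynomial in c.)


E[X³] = σ⁶ (1 + 3c + c²) (third MP moment). With σ² = 7 (so σ⁶ = 343) and c = 11/12 = 0.916667: E[X³] = 343 · (1 + 3·0.916667 + (0.916667)²) = 343 · 4.590278.

So E[X^3] = 1574.465278.


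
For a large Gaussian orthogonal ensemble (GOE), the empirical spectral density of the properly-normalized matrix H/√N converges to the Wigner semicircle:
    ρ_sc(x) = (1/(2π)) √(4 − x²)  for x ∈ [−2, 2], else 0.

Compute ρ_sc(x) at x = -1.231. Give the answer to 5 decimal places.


ρ_sc(x) = (1/(2π)) √(4 − x²). With x = -1.231:
  4 − x² = 4 − (-1.231)² = 4 − 1.515361 = 2.484639.
  √(4 − x²) = 1.576274.
  1/(2π) = 0.159155.
  ρ_sc(-1.231) = 0.159155 · 1.576274 = 0.250872.

Rounded to 5 decimal places: ρ_sc(-1.231) ≈ 0.25087.


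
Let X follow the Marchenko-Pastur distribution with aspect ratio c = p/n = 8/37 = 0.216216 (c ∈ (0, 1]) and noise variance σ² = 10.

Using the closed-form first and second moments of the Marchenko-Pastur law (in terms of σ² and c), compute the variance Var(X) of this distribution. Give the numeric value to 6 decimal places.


Recall the MP moments m_1 = E[X] = σ² and m_2 = E[X²] = σ⁴ (1 + c).
m_1 = E[X] = σ² = 10, so m_1² = 100.
m_2 = E[X²] = σ⁴ (1 + c) = 100 · (1 + 0.216216) = 100 · 1.216216 = 121.621622.
(Note m_2 − m_1² simplifies to c · σ⁴ = 0.216216 · 100.)

Var(X) = m_2 − m_1² = 121.621622 − 100 = 21.621622.


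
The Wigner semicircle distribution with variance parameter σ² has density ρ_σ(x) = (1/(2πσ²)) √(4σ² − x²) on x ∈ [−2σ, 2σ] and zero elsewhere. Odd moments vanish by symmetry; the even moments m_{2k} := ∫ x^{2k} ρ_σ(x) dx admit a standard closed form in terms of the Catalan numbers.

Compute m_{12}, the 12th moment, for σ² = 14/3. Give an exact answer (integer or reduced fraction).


By the scaled semicircle moment identity, m_{2k} = σ^{2k} · C_k with k = 6.
C_6 = (1/(k+1)) · C(2k, k) = (1/7) · C(12, 6) = (1/7) · 924 = 132.
σ^{2k} = (σ²)^k = (14/3)^6 = 7529536/729.

Therefore m_{12} = σ^{12} · C_6 = (7529536/729) · 132 = 331299584/243.


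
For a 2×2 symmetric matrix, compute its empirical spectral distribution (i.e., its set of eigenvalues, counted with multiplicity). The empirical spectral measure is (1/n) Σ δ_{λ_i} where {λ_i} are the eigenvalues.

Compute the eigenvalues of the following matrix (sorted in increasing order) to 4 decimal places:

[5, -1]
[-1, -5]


Since M is real symmetric, both eigenvalues are real; they are the roots of det(λI − M) = λ² − (tr M) λ + det M.
tr M = 5 + (-5) = 0.
det M = 5·(-5) − (-1)² = -25 − 1 = -26.
Characteristic polynomial: λ² − 26 = 0.
Discriminant Δ = (tr M)² − 4·det M = 0 − (-104) = 104; √Δ = 10.198039.
λ = (tr M ± √Δ)/2 = (0 ± 10.198039)/2, giving (tr M − √Δ)/2 = -5.0990 and (tr M + √Δ)/2 = 5.0990.

Eigenvalues sorted in increasing order: [-5.0990, 5.0990].


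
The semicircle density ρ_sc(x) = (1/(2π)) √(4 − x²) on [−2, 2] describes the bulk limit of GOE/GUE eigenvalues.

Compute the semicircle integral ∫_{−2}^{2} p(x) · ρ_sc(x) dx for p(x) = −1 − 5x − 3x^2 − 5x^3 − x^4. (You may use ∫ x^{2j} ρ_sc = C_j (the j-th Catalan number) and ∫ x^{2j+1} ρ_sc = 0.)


Write p(x) = Σ a_i x^i, split into monomials and integrate each against ρ_sc separately.
Using ∫ x^{2j} ρ_sc = C_j = (1/(j+1)) C(2j, j) (Catalan numbers) and ∫ x^{2j+1} ρ_sc = 0 (odd monomials vanish by symmetry):
  i = 0 (even): a_0 · C_{0} = -1 · 1 = -1
  i = 1 (odd): ∫ x^1 ρ_sc = 0 (vanishes)
  i = 2 (even): a_2 · C_{1} = -3 · 1 = -3
  i = 3 (odd): ∫ x^3 ρ_sc = 0 (vanishes)
  i = 4 (even): a_4 · C_{2} = -1 · 2 = -2

Summing the contributions: ∫_{−2}^{2} p(x) ρ_sc(x) dx = (-1) + (-3) + (-2) = -6.


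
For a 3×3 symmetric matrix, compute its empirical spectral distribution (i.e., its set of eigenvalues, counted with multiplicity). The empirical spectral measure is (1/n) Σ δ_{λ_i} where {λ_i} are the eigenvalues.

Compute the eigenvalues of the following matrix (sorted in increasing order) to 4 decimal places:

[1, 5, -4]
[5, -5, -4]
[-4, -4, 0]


Since M is real symmetric, all three eigenvalues are real; they are the roots of det(λI − M) = λ³ − (tr M) λ² + s λ − det M, where s is the sum of the principal 2×2 minors.
tr M = 1 + (-5) + 0 = -4.
s = (1·(-5) − 5²) + (1·0 − (-4)²) + ((-5)·0 − (-4)²) = -30 + (-16) + (-16) = -62.
det M (expand along row 1) = 1·(-16) − 5·(-16) + (-4)·(-40) = 224.
Characteristic polynomial: λ³ + 4λ² − 62λ − 224 = 0.
Substitute λ = y + (tr M)/3 = y − 1.333333 to remove the quadratic term: y³ + p·y + q = 0 with p = s − (tr M)²/3 = -67.333333 and q = −2(tr M)³/27 + (tr M)·s/3 − det M = -136.592593.
Three real roots ⇒ use the trigonometric (Viète) form: r = 2√(−p/3) = 9.475114, φ = arccos(3q/(p·r)) = arccos(0.642294) = 0.873309 rad.
y_k = r·cos(φ/3 − 2πk/3) for k = 0, 1, 2 gives y = 9.076476, -2.183132, -6.893344.
λ_k = y_k − 1.333333 gives λ = 7.7431, -3.5165, -8.2267 (check: the sum is -4.0000 = tr M).

Eigenvalues sorted in increasing order: [-8.2267, -3.5165, 7.7431].


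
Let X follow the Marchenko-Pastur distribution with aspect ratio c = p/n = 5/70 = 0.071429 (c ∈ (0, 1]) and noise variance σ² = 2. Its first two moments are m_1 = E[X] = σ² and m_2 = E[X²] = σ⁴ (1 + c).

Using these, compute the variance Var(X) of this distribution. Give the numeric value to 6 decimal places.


m_1 = E[X] = σ² = 2, so m_1² = 4.
m_2 = E[X²] = σ⁴ (1 + c) = 4 · (1 + 0.071429) = 4 · 1.071429 = 4.285714.
(Note m_2 − m_1² simplifies to c · σ⁴ = 0.071429 · 4.)

Var(X) = m_2 − m_1² = 4.285714 − 4 = 0.285714.


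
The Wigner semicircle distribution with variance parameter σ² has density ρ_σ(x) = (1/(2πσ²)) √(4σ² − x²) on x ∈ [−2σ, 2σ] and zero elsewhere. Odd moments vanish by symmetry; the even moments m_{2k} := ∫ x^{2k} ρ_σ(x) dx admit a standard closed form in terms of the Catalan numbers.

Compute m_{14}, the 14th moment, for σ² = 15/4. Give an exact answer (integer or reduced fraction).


By the scaled semicircle moment identity, m_{2k} = σ^{2k} · C_k with k = 7.
C_7 = (1/(k+1)) · C(2k, k) = (1/8) · C(14, 7) = (1/8) · 3432 = 429.
σ^{2k} = (σ²)^k = (15/4)^7 = 170859375/16384.

Therefore m_{14} = σ^{14} · C_7 = (170859375/16384) · 429 = 73298671875/16384.


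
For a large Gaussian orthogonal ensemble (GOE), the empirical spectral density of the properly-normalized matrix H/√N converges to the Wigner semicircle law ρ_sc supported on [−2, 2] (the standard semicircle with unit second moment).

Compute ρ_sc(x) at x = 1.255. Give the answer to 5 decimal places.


ρ_sc(x) = (1/(2π)) √(4 − x²). With x = 1.255:
  4 − x² = 4 − (1.255)² = 4 − 1.575025 = 2.424975.
  √(4 − x²) = 1.557233.
  1/(2π) = 0.159155.
  ρ_sc(1.255) = 0.159155 · 1.557233 = 0.247841.

Rounded to 5 decimal places: ρ_sc(1.255) ≈ 0.24784.


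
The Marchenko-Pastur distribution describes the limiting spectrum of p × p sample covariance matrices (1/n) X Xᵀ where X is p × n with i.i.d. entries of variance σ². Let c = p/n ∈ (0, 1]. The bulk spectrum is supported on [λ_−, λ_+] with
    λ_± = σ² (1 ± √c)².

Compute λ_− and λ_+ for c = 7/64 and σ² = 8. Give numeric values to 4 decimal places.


c = 7/64 = 0.109375; √c = 0.330719.
λ_− = σ² (1 − √c)² = 8 · (1 − 0.330719)² = 8 · (0.669281)² = 3.583497.
λ_+ = σ² (1 + √c)² = 8 · (1 + 0.330719)² = 8 · (1.330719)² = 14.166503.

Rounded to 4 decimal places: λ_− ≈ 3.5835, λ_+ ≈ 14.1665.


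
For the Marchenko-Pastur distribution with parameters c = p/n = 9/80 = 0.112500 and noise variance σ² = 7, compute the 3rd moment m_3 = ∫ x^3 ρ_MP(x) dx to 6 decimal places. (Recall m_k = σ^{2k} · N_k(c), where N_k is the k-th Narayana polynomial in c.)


E[X³] = σ⁶ (1 + 3c + c²) (third MP moment). With σ² = 7 (so σ⁶ = 343) and c = 9/80 = 0.112500: E[X³] = 343 · (1 + 3·0.112500 + (0.112500)²) = 343 · 1.350156.

So E[X^3] = 463.103594.
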